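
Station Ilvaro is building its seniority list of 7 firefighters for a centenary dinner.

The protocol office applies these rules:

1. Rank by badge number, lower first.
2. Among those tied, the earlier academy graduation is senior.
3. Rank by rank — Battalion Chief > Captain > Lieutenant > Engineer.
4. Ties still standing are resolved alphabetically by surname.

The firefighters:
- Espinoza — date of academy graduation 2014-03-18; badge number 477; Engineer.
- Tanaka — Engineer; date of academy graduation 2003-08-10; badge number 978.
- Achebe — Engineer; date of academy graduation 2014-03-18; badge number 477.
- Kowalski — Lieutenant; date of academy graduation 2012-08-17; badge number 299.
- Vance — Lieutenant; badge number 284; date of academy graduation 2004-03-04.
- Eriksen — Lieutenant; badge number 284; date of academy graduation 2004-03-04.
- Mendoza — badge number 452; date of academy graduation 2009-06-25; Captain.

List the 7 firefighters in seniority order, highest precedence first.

By badge number (lower first): Eriksen and Vance (both 284); then Kowalski (299); then Mendoza (452); then Achebe and Espinoza (both 477); then Tanaka (978).
Eriksen and Vance both have date of academy graduation 2004-03-04, so the next rule applies.
Eriksen and Vance are each Lieutenant, so the next rule applies.
Among Eriksen and Vance, alphabetically by surname: Eriksen before Vance.
Achebe and Espinoza both have date of academy graduation 2014-03-18, so the next rule applies.
Achebe and Espinoza are each Engineer, so the next rule applies.
Among Achebe and Espinoza, alphabetically by surname: Achebe before Espinoza.
Full order: Eriksen, Vance, Kowalski, Mendoza, Achebe, Espinoza, Tanaka.

Eriksen, Vance, Kowalski, Mendoza, Achebe, Espinoza, Tanaka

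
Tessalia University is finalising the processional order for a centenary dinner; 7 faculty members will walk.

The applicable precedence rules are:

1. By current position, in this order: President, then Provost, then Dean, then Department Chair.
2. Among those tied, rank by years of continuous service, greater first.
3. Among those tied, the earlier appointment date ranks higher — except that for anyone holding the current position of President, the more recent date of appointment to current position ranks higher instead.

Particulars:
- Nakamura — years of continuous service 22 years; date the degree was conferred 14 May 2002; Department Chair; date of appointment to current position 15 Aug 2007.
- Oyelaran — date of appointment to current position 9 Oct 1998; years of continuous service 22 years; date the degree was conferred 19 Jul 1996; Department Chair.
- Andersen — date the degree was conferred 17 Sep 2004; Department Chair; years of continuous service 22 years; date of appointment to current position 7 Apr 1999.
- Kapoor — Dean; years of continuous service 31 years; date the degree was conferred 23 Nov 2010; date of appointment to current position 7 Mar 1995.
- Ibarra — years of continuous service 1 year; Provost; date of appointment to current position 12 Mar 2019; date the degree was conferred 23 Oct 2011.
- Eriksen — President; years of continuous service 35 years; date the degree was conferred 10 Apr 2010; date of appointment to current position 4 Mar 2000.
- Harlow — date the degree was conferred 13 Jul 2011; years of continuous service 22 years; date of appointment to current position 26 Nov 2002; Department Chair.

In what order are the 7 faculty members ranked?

Eriksen, Ibarra, Kapoor, Oyelaran, Andersen, Harlow, Nakamura

By current position: Eriksen (President); then Ibarra (Provost); then Kapoor (Dean); then Oyelaran, Andersen, Harlow and Nakamura (Department Chair).
Oyelaran, Andersen, Harlow and Nakamura all have years of continuous service 22 years, so the next rule applies.
Among Oyelaran, Andersen, Harlow and Nakamura, by date of appointment to current position (earlier first): Oyelaran (9 Oct 1998) before Andersen (7 Apr 1999) before Harlow (26 Nov 2002) before Nakamura (15 Aug 2007).
Full order: Eriksen, Ibarra, Kapoor, Oyelaran, Andersen, Harlow, Nakamura.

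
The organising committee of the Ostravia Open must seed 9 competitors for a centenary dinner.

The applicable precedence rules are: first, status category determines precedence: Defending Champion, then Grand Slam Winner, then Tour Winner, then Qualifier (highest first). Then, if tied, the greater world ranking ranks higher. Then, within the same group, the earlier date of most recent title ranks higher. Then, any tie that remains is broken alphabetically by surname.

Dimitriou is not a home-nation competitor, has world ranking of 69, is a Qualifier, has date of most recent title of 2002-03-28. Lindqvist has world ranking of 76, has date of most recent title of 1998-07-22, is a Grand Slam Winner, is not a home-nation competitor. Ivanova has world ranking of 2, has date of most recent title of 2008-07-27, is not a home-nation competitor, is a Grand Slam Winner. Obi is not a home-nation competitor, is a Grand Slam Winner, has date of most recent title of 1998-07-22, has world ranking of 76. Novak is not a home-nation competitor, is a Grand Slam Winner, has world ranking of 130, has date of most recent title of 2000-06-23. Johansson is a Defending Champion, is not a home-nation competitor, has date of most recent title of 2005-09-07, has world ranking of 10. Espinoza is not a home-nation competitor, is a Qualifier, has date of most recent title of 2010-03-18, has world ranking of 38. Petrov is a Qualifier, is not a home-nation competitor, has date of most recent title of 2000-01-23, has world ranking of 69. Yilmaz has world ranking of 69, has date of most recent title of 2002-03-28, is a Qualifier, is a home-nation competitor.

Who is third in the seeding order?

By status category: Johansson (Defending Champion); then Novak, Lindqvist, Obi and Ivanova (Grand Slam Winner); then Petrov, Dimitriou, Yilmaz and Espinoza (Qualifier).
Among Novak, Lindqvist, Obi and Ivanova, by world ranking (higher first): Novak (130) before Lindqvist and Obi (76) before Ivanova (2).
Lindqvist and Obi both have date of most recent title 1998-07-22, so the next rule applies.
Among Lindqvist and Obi, alphabetically by surname: Lindqvist before Obi.
Among Petrov, Dimitriou, Yilmaz and Espinoza, by world ranking (higher first): Petrov, Dimitriou and Yilmaz (69) before Espinoza (38).
Among Petrov, Dimitriou and Yilmaz, by date of most recent title (earlier first): Petrov (2000-01-23) before Dimitriou and Yilmaz (2002-03-28).
Among Dimitriou and Yilmaz, alphabetically by surname: Dimitriou before Yilmaz.
Order: Johansson, Novak, Lindqvist, Obi, Ivanova, Petrov, Dimitriou, Yilmaz, Espinoza.

Lindqvist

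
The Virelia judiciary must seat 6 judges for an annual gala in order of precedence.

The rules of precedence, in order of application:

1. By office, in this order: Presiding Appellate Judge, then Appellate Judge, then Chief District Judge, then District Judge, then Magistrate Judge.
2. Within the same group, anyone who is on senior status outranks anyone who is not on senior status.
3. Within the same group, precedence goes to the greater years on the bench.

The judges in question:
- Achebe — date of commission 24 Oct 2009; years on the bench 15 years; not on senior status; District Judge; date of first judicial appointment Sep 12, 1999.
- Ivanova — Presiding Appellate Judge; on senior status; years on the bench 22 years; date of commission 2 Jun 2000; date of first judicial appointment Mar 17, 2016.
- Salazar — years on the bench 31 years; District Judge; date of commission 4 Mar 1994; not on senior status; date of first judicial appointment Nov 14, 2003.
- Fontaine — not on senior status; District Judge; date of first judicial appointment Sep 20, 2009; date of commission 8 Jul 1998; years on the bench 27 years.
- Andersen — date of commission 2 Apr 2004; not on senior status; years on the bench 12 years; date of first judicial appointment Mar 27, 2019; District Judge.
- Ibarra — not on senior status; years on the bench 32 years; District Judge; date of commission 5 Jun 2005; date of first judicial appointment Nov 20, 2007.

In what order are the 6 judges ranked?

By office: Ivanova (Presiding Appellate Judge); then Ibarra, Salazar, Fontaine, Achebe and Andersen (District Judge).
Ibarra, Salazar, Fontaine, Achebe and Andersen are each not on senior status, so the next rule applies.
Among Ibarra, Salazar, Fontaine, Achebe and Andersen, by years on the bench (higher first): Ibarra (32 years) before Salazar (31 years) before Fontaine (27 years) before Achebe (15 years) before Andersen (12 years).
Full order: Ivanova, Ibarra, Salazar, Fontaine, Achebe, Andersen.

Ivanova, Ibarra, Salazar, Fontaine, Achebe, Andersen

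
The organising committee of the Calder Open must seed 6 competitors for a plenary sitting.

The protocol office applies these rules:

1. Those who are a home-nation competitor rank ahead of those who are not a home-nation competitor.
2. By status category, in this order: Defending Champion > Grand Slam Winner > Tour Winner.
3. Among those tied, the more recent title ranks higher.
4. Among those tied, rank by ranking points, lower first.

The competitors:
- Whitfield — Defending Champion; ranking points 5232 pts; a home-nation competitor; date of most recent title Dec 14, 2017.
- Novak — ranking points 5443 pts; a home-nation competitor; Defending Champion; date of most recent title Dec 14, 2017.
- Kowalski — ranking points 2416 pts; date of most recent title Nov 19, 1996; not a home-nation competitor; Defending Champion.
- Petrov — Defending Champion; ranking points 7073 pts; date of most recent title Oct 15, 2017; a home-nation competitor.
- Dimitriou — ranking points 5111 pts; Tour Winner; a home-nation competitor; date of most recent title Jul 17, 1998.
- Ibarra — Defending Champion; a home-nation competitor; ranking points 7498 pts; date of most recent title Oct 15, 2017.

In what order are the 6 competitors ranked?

Whitfield, Novak, Petrov, Ibarra, Dimitriou, Kowalski

By the first rule: Whitfield, Novak, Petrov, Ibarra and Dimitriou (each a home-nation competitor); then Kowalski (not a home-nation competitor).
Among Whitfield, Novak, Petrov, Ibarra and Dimitriou, by status category: Whitfield, Novak, Petrov and Ibarra (Defending Champion) before Dimitriou (Tour Winner).
Among Whitfield, Novak, Petrov and Ibarra, by date of most recent title (later first): Whitfield and Novak (Dec 14, 2017) before Petrov and Ibarra (Oct 15, 2017).
Among Whitfield and Novak, by ranking points (lower first): Whitfield (5232 pts) before Novak (5443 pts).
Among Petrov and Ibarra, by ranking points (lower first): Petrov (7073 pts) before Ibarra (7498 pts).
Full order: Whitfield, Novak, Petrov, Ibarra, Dimitriou, Kowalski.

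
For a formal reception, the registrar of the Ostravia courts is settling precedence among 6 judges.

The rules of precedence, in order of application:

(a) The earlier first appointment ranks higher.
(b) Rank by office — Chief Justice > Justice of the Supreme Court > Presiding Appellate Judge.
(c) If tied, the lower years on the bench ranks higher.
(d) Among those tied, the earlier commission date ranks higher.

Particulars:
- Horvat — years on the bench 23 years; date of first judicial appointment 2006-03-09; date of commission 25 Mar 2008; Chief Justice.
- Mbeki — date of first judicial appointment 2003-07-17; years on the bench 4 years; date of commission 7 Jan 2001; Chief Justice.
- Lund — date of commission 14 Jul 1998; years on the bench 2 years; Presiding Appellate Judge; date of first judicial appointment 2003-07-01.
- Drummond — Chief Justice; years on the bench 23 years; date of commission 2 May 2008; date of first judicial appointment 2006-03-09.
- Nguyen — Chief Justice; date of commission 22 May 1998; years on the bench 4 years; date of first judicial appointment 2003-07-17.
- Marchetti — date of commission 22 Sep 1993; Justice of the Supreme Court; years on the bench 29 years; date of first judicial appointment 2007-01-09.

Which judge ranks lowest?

By date of first judicial appointment (earlier first): Lund (2003-07-01); then Nguyen and Mbeki (both 2003-07-17); then Horvat and Drummond (both 2006-03-09); then Marchetti (2007-01-09).
Nguyen and Mbeki are each Chief Justice, so the next rule applies.
Nguyen and Mbeki both have years on the bench 4 years, so the next rule applies.
Among Nguyen and Mbeki, by date of commission (earlier first): Nguyen (22 May 1998) before Mbeki (7 Jan 2001).
Horvat and Drummond are each Chief Justice, so the next rule applies.
Horvat and Drummond both have years on the bench 23 years, so the next rule applies.
Among Horvat and Drummond, by date of commission (earlier first): Horvat (25 Mar 2008) before Drummond (2 May 2008).
Order: Lund, Nguyen, Mbeki, Horvat, Drummond, Marchetti.

Marchetti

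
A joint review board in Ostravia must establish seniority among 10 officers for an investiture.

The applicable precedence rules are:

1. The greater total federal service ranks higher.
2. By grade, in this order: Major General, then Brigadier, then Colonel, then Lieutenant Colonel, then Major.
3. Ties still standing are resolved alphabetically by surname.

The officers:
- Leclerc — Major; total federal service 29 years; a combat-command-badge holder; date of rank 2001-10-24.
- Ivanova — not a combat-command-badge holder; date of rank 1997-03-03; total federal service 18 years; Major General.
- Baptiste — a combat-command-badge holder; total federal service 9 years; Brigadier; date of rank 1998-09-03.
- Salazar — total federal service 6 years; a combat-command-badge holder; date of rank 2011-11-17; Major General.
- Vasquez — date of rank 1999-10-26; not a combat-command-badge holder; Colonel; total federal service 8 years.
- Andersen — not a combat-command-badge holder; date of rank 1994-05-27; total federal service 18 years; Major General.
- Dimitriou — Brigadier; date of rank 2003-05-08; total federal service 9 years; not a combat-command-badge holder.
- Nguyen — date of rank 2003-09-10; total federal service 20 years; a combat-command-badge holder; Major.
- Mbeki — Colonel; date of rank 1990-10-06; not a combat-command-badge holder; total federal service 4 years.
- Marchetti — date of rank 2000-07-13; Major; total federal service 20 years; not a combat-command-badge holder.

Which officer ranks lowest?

By total federal service (higher first): Leclerc (29 years); then Marchetti and Nguyen (both 20 years); then Andersen and Ivanova (both 18 years); then Baptiste and Dimitriou (both 9 years); then Vasquez (8 years); then Salazar (6 years); then Mbeki (4 years).
Marchetti and Nguyen are each Major, so the next rule applies.
Among Marchetti and Nguyen, alphabetically by surname: Marchetti before Nguyen.
Andersen and Ivanova are each Major General, so the next rule applies.
Among Andersen and Ivanova, alphabetically by surname: Andersen before Ivanova.
Baptiste and Dimitriou are each Brigadier, so the next rule applies.
Among Baptiste and Dimitriou, alphabetically by surname: Baptiste before Dimitriou.
Order: Leclerc, Marchetti, Nguyen, Andersen, Ivanova, Baptiste, Dimitriou, Vasquez, Salazar, Mbeki.

Mbeki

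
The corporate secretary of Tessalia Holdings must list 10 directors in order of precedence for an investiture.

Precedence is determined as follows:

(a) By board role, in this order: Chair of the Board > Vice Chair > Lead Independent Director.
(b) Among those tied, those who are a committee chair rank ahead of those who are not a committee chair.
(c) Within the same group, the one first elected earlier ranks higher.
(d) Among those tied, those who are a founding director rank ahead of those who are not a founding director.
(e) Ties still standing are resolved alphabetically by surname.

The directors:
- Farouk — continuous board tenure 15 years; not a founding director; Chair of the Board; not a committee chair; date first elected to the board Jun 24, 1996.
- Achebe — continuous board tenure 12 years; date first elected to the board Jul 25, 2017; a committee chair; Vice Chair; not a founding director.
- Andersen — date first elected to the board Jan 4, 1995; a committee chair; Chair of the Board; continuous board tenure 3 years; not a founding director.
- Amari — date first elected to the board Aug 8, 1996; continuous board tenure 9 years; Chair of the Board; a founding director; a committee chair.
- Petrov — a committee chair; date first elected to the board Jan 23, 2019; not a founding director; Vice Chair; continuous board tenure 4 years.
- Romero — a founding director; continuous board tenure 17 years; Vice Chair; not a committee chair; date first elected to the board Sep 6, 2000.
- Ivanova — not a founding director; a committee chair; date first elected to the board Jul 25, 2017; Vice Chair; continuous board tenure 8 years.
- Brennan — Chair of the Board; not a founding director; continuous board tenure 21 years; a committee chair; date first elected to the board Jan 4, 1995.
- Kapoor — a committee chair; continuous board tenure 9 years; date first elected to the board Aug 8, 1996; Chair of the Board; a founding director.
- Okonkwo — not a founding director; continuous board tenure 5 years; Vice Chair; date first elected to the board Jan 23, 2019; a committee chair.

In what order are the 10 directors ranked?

Andersen, Brennan, Amari, Kapoor, Farouk, Achebe, Ivanova, Okonkwo, Petrov, Romero

By board role: Andersen, Brennan, Amari, Kapoor and Farouk (Chair of the Board); then Achebe, Ivanova, Okonkwo, Petrov and Romero (Vice Chair).
Among Andersen, Brennan, Amari, Kapoor and Farouk, a committee chair before not a committee chair: Andersen, Brennan, Amari and Kapoor (a committee chair) before Farouk (not a committee chair).
Among Andersen, Brennan, Amari and Kapoor, by date first elected to the board (earlier first): Andersen and Brennan (Jan 4, 1995) before Amari and Kapoor (Aug 8, 1996).
Andersen and Brennan are each not a founding director, so the next rule applies.
Among Andersen and Brennan, alphabetically by surname: Andersen before Brennan.
Amari and Kapoor are each a founding director, so the next rule applies.
Among Amari and Kapoor, alphabetically by surname: Amari before Kapoor.
Among Achebe, Ivanova, Okonkwo, Petrov and Romero, a committee chair before not a committee chair: Achebe, Ivanova, Okonkwo and Petrov (a committee chair) before Romero (not a committee chair).
Among Achebe, Ivanova, Okonkwo and Petrov, by date first elected to the board (earlier first): Achebe and Ivanova (Jul 25, 2017) before Okonkwo and Petrov (Jan 23, 2019).
Achebe and Ivanova are each not a founding director, so the next rule applies.
Among Achebe and Ivanova, alphabetically by surname: Achebe before Ivanova.
Okonkwo and Petrov are each not a founding director, so the next rule applies.
Among Okonkwo and Petrov, alphabetically by surname: Okonkwo before Petrov.
Full order: Andersen, Brennan, Amari, Kapoor, Farouk, Achebe, Ivanova, Okonkwo, Petrov, Romero.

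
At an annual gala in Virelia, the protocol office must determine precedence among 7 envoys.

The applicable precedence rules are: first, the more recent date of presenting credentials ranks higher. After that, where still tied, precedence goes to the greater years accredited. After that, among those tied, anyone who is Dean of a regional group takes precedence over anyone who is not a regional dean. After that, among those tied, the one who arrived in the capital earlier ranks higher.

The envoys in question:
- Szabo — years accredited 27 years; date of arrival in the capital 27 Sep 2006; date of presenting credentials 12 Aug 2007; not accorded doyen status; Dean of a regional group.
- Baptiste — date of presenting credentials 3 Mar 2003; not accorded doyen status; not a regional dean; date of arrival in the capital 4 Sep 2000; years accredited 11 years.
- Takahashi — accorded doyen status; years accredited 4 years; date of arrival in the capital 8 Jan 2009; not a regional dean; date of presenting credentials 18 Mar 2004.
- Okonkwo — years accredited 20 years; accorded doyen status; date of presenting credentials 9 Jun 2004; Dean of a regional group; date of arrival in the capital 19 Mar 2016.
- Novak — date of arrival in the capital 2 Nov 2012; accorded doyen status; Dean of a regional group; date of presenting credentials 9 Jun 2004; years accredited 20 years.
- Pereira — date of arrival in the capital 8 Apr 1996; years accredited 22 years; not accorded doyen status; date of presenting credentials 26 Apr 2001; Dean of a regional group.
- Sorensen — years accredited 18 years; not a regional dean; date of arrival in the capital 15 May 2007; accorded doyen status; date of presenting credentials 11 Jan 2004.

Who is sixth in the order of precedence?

By date of presenting credentials (later first): Szabo (12 Aug 2007); then Novak and Okonkwo (both 9 Jun 2004); then Takahashi (18 Mar 2004); then Sorensen (11 Jan 2004); then Baptiste (3 Mar 2003); then Pereira (26 Apr 2001).
Novak and Okonkwo both have years accredited 20 years, so the next rule applies.
Novak and Okonkwo are each Dean of a regional group, so the next rule applies.
Among Novak and Okonkwo, by date of arrival in the capital (earlier first): Novak (2 Nov 2012) before Okonkwo (19 Mar 2016).
Order: Szabo, Novak, Okonkwo, Takahashi, Sorensen, Baptiste, Pereira.

Baptiste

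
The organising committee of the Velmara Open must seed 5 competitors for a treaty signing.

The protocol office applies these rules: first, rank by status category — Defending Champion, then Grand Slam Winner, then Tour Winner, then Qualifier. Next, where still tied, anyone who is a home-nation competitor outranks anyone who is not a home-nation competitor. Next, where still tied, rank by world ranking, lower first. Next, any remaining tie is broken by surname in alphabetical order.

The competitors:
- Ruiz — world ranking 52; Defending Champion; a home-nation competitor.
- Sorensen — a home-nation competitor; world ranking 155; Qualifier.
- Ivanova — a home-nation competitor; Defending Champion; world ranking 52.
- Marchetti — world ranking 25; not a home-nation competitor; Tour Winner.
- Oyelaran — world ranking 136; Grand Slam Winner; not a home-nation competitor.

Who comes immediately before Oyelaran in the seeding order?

Ruiz

By status category: Ivanova and Ruiz (Defending Champion); then Oyelaran (Grand Slam Winner); then Marchetti (Tour Winner); then Sorensen (Qualifier).
Ivanova and Ruiz are each a home-nation competitor, so the next rule applies.
Ivanova and Ruiz both have world ranking 52, so the next rule applies.
Among Ivanova and Ruiz, alphabetically by surname: Ivanova before Ruiz.
Order: Ivanova, Ruiz, Oyelaran, Marchetti, Sorensen.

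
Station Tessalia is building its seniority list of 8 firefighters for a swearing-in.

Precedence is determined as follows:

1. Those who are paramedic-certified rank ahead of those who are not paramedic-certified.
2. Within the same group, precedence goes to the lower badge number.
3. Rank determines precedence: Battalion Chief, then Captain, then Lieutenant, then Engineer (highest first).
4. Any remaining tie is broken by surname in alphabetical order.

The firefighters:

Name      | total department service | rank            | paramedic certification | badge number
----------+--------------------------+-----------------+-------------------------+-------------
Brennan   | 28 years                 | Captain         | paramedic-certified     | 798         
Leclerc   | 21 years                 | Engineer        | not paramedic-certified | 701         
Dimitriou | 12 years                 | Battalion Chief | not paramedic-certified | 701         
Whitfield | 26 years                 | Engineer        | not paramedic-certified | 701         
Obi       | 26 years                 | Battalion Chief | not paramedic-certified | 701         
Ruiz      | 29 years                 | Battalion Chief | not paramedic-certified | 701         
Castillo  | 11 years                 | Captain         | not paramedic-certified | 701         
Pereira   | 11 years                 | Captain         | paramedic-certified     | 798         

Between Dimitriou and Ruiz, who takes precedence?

By the first rule: Brennan and Pereira (both paramedic-certified); then Dimitriou, Obi, Ruiz, Castillo, Leclerc and Whitfield (each not paramedic-certified).
Brennan and Pereira both have badge number 798, so the next rule applies.
Brennan and Pereira are each Captain, so the next rule applies.
Among Brennan and Pereira, alphabetically by surname: Brennan before Pereira.
Dimitriou, Obi, Ruiz, Castillo, Leclerc and Whitfield all have badge number 701, so the next rule applies.
Among Dimitriou, Obi, Ruiz, Castillo, Leclerc and Whitfield, by rank: Dimitriou, Obi and Ruiz (Battalion Chief) before Castillo (Captain) before Leclerc and Whitfield (Engineer).
Among Dimitriou, Obi and Ruiz, alphabetically by surname: Dimitriou before Obi before Ruiz.
Among Leclerc and Whitfield, alphabetically by surname: Leclerc before Whitfield.
So Dimitriou takes precedence.

Dimitriou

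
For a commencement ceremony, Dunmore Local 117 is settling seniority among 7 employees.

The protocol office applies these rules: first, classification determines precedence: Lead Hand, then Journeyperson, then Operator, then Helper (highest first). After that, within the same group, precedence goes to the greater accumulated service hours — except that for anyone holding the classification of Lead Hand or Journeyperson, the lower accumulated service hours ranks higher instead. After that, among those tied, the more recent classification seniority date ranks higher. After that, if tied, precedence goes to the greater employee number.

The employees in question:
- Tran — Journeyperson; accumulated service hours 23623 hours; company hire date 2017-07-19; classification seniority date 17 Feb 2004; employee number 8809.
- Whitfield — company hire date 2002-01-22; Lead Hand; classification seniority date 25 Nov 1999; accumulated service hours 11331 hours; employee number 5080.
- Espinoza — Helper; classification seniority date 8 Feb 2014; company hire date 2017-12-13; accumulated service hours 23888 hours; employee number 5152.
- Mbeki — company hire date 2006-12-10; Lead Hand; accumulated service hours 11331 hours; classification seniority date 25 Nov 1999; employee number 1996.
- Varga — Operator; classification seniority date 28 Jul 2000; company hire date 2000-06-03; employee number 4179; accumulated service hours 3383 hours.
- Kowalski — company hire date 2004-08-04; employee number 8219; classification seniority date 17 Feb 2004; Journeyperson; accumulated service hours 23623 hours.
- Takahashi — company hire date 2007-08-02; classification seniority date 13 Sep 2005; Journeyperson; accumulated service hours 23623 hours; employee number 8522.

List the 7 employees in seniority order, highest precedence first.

Whitfield, Mbeki, Takahashi, Tran, Kowalski, Varga, Espinoza

By classification: Whitfield and Mbeki (Lead Hand); then Takahashi, Tran and Kowalski (Journeyperson); then Varga (Operator); then Espinoza (Helper).
Whitfield and Mbeki both have accumulated service hours 11331 hours, so the next rule applies.
Whitfield and Mbeki both have classification seniority date 25 Nov 1999, so the next rule applies.
Among Whitfield and Mbeki, by employee number (higher first): Whitfield (5080) before Mbeki (1996).
Takahashi, Tran and Kowalski all have accumulated service hours 23623 hours, so the next rule applies.
Among Takahashi, Tran and Kowalski, by classification seniority date (later first): Takahashi (13 Sep 2005) before Tran and Kowalski (17 Feb 2004).
Among Tran and Kowalski, by employee number (higher first): Tran (8809) before Kowalski (8219).
Full order: Whitfield, Mbeki, Takahashi, Tran, Kowalski, Varga, Espinoza.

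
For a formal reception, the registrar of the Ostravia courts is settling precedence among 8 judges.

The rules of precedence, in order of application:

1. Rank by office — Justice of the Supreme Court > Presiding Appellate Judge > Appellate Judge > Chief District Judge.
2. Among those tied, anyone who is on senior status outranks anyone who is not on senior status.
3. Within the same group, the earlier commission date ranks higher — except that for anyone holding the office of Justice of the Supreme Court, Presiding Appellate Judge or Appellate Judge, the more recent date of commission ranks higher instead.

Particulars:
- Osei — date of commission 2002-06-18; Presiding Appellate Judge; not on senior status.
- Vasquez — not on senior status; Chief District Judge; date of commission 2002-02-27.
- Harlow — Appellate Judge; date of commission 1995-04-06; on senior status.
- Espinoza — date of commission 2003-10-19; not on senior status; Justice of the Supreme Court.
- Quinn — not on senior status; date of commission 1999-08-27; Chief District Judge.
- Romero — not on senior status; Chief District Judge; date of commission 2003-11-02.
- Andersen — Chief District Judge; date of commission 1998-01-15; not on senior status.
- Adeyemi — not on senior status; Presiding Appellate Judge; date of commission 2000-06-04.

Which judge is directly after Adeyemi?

By office: Espinoza (Justice of the Supreme Court); then Osei and Adeyemi (Presiding Appellate Judge); then Harlow (Appellate Judge); then Andersen, Quinn, Vasquez and Romero (Chief District Judge).
Osei and Adeyemi are each not on senior status, so the next rule applies.
Among Osei and Adeyemi, by date of commission (later first) (reversed rule for this group): Osei (2002-06-18) before Adeyemi (2000-06-04).
Andersen, Quinn, Vasquez and Romero are each not on senior status, so the next rule applies.
Among Andersen, Quinn, Vasquez and Romero, by date of commission (earlier first): Andersen (1998-01-15) before Quinn (1999-08-27) before Vasquez (2002-02-27) before Romero (2003-11-02).
Order: Espinoza, Osei, Adeyemi, Harlow, Andersen, Quinn, Vasquez, Romero.

Harlow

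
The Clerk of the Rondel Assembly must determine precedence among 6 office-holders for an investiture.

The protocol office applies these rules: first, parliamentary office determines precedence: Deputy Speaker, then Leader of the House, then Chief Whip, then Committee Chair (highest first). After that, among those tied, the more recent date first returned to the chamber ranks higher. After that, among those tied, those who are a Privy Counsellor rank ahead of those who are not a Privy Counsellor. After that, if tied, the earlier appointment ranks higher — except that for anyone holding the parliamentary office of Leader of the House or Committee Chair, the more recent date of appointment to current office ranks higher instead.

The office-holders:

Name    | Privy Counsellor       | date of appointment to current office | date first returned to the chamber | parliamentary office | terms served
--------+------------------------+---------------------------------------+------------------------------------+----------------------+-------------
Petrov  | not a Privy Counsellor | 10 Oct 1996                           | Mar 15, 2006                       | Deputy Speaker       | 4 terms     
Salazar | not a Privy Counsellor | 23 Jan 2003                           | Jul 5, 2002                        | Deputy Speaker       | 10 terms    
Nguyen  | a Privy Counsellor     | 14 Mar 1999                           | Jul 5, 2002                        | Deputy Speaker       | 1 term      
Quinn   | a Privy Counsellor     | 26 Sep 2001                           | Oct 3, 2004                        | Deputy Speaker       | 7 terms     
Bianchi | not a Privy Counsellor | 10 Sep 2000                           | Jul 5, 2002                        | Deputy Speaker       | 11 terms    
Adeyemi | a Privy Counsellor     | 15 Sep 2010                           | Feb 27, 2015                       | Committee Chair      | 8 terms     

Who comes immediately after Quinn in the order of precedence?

Nguyen

By parliamentary office: Petrov, Quinn, Nguyen, Bianchi and Salazar (Deputy Speaker); then Adeyemi (Committee Chair).
Among Petrov, Quinn, Nguyen, Bianchi and Salazar, by date first returned to the chamber (later first): Petrov (Mar 15, 2006) before Quinn (Oct 3, 2004) before Nguyen, Bianchi and Salazar (Jul 5, 2002).
Among Nguyen, Bianchi and Salazar, a Privy Counsellor before not a Privy Counsellor: Nguyen (a Privy Counsellor) before Bianchi and Salazar (not a Privy Counsellor).
Among Bianchi and Salazar, by date of appointment to current office (earlier first): Bianchi (10 Sep 2000) before Salazar (23 Jan 2003).
Order: Petrov, Quinn, Nguyen, Bianchi, Salazar, Adeyemi.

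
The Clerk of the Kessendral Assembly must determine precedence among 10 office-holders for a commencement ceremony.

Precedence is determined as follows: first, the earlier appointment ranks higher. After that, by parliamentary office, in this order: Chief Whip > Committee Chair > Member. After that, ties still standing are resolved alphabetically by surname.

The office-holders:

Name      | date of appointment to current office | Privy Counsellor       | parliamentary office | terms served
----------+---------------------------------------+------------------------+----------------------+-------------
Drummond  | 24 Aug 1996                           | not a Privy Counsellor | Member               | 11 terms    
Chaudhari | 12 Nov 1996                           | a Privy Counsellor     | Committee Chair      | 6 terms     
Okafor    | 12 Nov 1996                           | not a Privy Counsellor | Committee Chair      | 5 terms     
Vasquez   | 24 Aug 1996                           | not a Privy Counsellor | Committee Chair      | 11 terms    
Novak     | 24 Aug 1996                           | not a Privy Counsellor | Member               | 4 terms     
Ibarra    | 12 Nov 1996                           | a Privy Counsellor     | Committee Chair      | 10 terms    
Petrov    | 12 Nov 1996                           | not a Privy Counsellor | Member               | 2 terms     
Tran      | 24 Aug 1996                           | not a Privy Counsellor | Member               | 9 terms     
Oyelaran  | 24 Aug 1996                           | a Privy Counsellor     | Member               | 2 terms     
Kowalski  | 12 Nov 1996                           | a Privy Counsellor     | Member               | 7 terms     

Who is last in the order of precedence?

By date of appointment to current office (earlier first): Vasquez, Drummond, Novak, Oyelaran and Tran (each 24 Aug 1996); then Chaudhari, Ibarra, Okafor, Kowalski and Petrov (each 12 Nov 1996).
Among Vasquez, Drummond, Novak, Oyelaran and Tran, by parliamentary office: Vasquez (Committee Chair) before Drummond, Novak, Oyelaran and Tran (Member).
Among Drummond, Novak, Oyelaran and Tran, alphabetically by surname: Drummond before Novak before Oyelaran before Tran.
Among Chaudhari, Ibarra, Okafor, Kowalski and Petrov, by parliamentary office: Chaudhari, Ibarra and Okafor (Committee Chair) before Kowalski and Petrov (Member).
Among Chaudhari, Ibarra and Okafor, alphabetically by surname: Chaudhari before Ibarra before Okafor.
Among Kowalski and Petrov, alphabetically by surname: Kowalski before Petrov.
Order: Vasquez, Drummond, Novak, Oyelaran, Tran, Chaudhari, Ibarra, Okafor, Kowalski, Petrov.

Petrov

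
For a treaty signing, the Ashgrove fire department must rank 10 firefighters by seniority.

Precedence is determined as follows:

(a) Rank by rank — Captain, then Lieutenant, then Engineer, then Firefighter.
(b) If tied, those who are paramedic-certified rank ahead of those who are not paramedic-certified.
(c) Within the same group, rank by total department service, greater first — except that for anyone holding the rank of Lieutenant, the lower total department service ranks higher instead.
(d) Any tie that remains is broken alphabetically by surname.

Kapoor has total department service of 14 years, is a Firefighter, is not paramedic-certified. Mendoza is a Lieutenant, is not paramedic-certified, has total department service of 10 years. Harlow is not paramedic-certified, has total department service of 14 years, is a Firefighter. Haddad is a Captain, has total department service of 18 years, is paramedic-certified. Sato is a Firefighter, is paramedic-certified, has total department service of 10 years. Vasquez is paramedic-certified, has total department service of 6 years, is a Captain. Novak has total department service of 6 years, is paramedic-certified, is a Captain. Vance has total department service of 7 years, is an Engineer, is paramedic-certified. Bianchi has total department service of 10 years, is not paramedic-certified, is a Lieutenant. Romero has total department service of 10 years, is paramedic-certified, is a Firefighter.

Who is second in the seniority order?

By rank: Haddad, Novak and Vasquez (Captain); then Bianchi and Mendoza (Lieutenant); then Vance (Engineer); then Romero, Sato, Harlow and Kapoor (Firefighter).
Haddad, Novak and Vasquez are each paramedic-certified, so the next rule applies.
Among Haddad, Novak and Vasquez, by total department service (higher first): Haddad (18 years) before Novak and Vasquez (6 years).
Among Novak and Vasquez, alphabetically by surname: Novak before Vasquez.
Bianchi and Mendoza are each not paramedic-certified, so the next rule applies.
Bianchi and Mendoza both have total department service 10 years, so the next rule applies.
Among Bianchi and Mendoza, alphabetically by surname: Bianchi before Mendoza.
Among Romero, Sato, Harlow and Kapoor, paramedic-certified before not paramedic-certified: Romero and Sato (paramedic-certified) before Harlow and Kapoor (not paramedic-certified).
Romero and Sato both have total department service 10 years, so the next rule applies.
Among Romero and Sato, alphabetically by surname: Romero before Sato.
Harlow and Kapoor both have total department service 14 years, so the next rule applies.
Among Harlow and Kapoor, alphabetically by surname: Harlow before Kapoor.
Order: Haddad, Novak, Vasquez, Bianchi, Mendoza, Vance, Romero, Sato, Harlow, Kapoor.

Novak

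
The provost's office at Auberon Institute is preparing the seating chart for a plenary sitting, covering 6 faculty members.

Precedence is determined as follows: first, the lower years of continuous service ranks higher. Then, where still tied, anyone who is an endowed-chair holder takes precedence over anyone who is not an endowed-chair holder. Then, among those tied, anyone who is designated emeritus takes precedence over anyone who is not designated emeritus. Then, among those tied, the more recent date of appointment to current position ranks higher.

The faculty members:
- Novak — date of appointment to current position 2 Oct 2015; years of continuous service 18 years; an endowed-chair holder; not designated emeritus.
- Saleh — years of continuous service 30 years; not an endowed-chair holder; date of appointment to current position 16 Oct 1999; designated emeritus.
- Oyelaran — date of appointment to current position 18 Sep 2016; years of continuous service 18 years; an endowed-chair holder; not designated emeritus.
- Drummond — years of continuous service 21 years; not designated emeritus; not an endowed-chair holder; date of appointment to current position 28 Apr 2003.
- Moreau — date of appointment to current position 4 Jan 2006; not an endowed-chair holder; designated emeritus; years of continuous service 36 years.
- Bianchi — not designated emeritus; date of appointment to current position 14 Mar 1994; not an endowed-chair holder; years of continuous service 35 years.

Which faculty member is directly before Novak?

By years of continuous service (lower first): Oyelaran and Novak (both 18 years); then Drummond (21 years); then Saleh (30 years); then Bianchi (35 years); then Moreau (36 years).
Oyelaran and Novak are each an endowed-chair holder, so the next rule applies.
Oyelaran and Novak are each not designated emeritus, so the next rule applies.
Among Oyelaran and Novak, by date of appointment to current position (later first): Oyelaran (18 Sep 2016) before Novak (2 Oct 2015).
Order: Oyelaran, Novak, Drummond, Saleh, Bianchi, Moreau.

Oyelaran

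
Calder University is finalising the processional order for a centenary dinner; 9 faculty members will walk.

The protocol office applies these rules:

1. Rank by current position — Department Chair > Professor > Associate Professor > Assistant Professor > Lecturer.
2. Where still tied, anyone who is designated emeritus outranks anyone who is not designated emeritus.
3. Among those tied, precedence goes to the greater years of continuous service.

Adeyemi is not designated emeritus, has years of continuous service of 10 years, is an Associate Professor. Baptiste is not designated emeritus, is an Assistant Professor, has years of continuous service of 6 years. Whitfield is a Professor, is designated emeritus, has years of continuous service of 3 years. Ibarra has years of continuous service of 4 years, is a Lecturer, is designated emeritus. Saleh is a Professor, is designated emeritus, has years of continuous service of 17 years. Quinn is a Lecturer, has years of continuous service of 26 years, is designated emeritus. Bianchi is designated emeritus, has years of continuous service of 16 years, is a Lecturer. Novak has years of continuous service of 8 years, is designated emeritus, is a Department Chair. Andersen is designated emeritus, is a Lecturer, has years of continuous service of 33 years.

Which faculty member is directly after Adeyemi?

By current position: Novak (Department Chair); then Saleh and Whitfield (Professor); then Adeyemi (Associate Professor); then Baptiste (Assistant Professor); then Andersen, Quinn, Bianchi and Ibarra (Lecturer).
Saleh and Whitfield are each designated emeritus, so the next rule applies.
Among Saleh and Whitfield, by years of continuous service (higher first): Saleh (17 years) before Whitfield (3 years).
Andersen, Quinn, Bianchi and Ibarra are each designated emeritus, so the next rule applies.
Among Andersen, Quinn, Bianchi and Ibarra, by years of continuous service (higher first): Andersen (33 years) before Quinn (26 years) before Bianchi (16 years) before Ibarra (4 years).
Order: Novak, Saleh, Whitfield, Adeyemi, Baptiste, Andersen, Quinn, Bianchi, Ibarra.

Baptiste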